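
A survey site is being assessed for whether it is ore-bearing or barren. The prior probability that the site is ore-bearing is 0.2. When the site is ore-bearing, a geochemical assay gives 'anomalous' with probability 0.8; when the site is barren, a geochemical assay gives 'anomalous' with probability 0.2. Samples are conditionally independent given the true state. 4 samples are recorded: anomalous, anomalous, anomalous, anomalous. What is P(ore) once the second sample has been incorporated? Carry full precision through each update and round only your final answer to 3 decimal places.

0.800

Apply Bayes' rule sequentially, carrying P(ore) forward.
After 'anomalous': P(ore) = 0.8·0.2000 / (0.8·0.2000 + 0.2·0.8000) ≈ 0.5000
After 'anomalous': P(ore) = 0.8·0.5000 / (0.8·0.5000 + 0.2·0.5000) ≈ 0.8000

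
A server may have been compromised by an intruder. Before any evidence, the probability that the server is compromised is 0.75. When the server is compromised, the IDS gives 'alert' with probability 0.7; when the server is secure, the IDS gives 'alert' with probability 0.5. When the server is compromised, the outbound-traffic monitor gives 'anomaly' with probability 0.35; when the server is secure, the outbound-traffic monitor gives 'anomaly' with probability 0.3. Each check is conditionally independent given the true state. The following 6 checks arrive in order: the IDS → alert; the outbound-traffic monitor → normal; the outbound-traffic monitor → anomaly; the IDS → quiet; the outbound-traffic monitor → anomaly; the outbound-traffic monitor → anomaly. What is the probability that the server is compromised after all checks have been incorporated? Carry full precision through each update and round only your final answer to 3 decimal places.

Apply Bayes' rule sequentially, carrying P(compromised) forward.
After the IDS='alert': P(compromised) = 0.7·0.7500 / (0.7·0.7500 + 0.5·0.2500) ≈ 0.8077
After the outbound-traffic monitor='normal': P(compromised) = 0.65·0.8077 / (0.65·0.8077 + 0.7·0.1923) ≈ 0.7959
After the outbound-traffic monitor='anomaly': P(compromised) = 0.35·0.7959 / (0.35·0.7959 + 0.3·0.2041) ≈ 0.8198
After the IDS='quiet': P(compromised) = 0.3·0.8198 / (0.3·0.8198 + 0.5·0.1802) ≈ 0.7319
After the outbound-traffic monitor='anomaly': P(compromised) = 0.35·0.7319 / (0.35·0.7319 + 0.3·0.2681) ≈ 0.7611
After the outbound-traffic monitor='anomaly': P(compromised) = 0.35·0.7611 / (0.35·0.7611 + 0.3·0.2389) ≈ 0.7879

0.788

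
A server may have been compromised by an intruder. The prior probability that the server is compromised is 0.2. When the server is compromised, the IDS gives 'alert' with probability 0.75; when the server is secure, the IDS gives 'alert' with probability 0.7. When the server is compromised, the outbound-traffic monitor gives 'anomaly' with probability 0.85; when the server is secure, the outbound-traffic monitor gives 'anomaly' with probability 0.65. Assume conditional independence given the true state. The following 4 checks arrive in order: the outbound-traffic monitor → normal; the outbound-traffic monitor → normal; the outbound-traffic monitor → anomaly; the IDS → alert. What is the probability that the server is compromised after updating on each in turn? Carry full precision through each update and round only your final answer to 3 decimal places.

0.060

Apply Bayes' rule sequentially, carrying P(compromised) forward.
After the outbound-traffic monitor='normal': P(compromised) = 0.15·0.2000 / (0.15·0.2000 + 0.35·0.8000) ≈ 0.0968
After the outbound-traffic monitor='normal': P(compromised) = 0.15·0.0968 / (0.15·0.0968 + 0.35·0.9032) ≈ 0.0439
After the outbound-traffic monitor='anomaly': P(compromised) = 0.85·0.0439 / (0.85·0.0439 + 0.65·0.9561) ≈ 0.0566
After the IDS='alert': P(compromised) = 0.75·0.0566 / (0.75·0.0566 + 0.7·0.9434) ≈ 0.0604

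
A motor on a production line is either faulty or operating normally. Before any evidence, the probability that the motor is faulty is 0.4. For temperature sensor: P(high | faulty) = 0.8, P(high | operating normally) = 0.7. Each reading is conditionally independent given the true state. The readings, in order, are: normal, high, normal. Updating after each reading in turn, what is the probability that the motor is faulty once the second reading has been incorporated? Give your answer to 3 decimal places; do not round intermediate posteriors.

After 'normal': P(faulty) = 0.2·0.4000 / (0.2·0.4000 + 0.3·0.6000) ≈ 0.3077
After 'high': P(faulty) = 0.8·0.3077 / (0.8·0.3077 + 0.7·0.6923) ≈ 0.3368

0.337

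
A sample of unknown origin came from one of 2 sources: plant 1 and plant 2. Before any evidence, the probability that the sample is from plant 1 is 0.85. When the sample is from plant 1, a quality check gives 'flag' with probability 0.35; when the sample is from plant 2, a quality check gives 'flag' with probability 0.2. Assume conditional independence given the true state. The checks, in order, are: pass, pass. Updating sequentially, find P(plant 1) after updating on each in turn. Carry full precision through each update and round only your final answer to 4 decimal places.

0.7891

After 'pass': P(plant 1) = 0.65·0.8500 / (0.65·0.8500 + 0.8·0.1500) ≈ 0.8216
After 'pass': P(plant 1) = 0.65·0.8216 / (0.65·0.8216 + 0.8·0.1784) ≈ 0.7891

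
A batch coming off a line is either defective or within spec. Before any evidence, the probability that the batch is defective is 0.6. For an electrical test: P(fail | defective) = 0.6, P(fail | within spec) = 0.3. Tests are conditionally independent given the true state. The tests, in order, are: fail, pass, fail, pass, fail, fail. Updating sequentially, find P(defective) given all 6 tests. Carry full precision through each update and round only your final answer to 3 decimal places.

0.887

After 'fail': P(defective) = 0.6·0.6000 / (0.6·0.6000 + 0.3·0.4000) ≈ 0.7500
After 'pass': P(defective) = 0.4·0.7500 / (0.4·0.7500 + 0.7·0.2500) ≈ 0.6316
After 'fail': P(defective) = 0.6·0.6316 / (0.6·0.6316 + 0.3·0.3684) ≈ 0.7742
After 'pass': P(defective) = 0.4·0.7742 / (0.4·0.7742 + 0.7·0.2258) ≈ 0.6621
After 'fail': P(defective) = 0.6·0.6621 / (0.6·0.6621 + 0.3·0.3379) ≈ 0.7967
After 'fail': P(defective) = 0.6·0.7967 / (0.6·0.7967 + 0.3·0.2033) ≈ 0.8868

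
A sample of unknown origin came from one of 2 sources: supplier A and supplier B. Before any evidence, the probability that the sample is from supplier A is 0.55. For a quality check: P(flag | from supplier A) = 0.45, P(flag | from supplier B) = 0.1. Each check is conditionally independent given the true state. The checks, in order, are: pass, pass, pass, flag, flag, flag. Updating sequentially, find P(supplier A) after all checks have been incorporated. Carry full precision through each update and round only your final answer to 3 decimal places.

0.962

After 'pass': P(supplier A) = 0.55·0.5500 / (0.55·0.5500 + 0.9·0.4500) ≈ 0.4276
After 'pass': P(supplier A) = 0.55·0.4276 / (0.55·0.4276 + 0.9·0.5724) ≈ 0.3134
After 'pass': P(supplier A) = 0.55·0.3134 / (0.55·0.3134 + 0.9·0.6866) ≈ 0.2181
After 'flag': P(supplier A) = 0.45·0.2181 / (0.45·0.2181 + 0.1·0.7819) ≈ 0.5566
After 'flag': P(supplier A) = 0.45·0.5566 / (0.45·0.5566 + 0.1·0.4434) ≈ 0.8496
After 'flag': P(supplier A) = 0.45·0.8496 / (0.45·0.8496 + 0.1·0.1504) ≈ 0.9621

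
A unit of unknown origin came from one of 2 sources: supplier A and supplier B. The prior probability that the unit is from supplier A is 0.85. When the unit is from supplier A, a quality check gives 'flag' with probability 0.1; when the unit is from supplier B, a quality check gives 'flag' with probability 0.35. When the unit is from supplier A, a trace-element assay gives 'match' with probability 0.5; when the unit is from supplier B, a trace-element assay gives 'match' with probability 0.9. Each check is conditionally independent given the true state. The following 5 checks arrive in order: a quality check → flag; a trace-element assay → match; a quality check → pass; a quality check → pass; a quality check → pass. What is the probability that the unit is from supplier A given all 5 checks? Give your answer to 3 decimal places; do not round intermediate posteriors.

After a quality check='flag': P(supplier A) = 0.1·0.8500 / (0.1·0.8500 + 0.35·0.1500) ≈ 0.6182
After a trace-element assay='match': P(supplier A) = 0.5·0.6182 / (0.5·0.6182 + 0.9·0.3818) ≈ 0.4735
After a quality check='pass': P(supplier A) = 0.9·0.4735 / (0.9·0.4735 + 0.65·0.5265) ≈ 0.5546
After a quality check='pass': P(supplier A) = 0.9·0.5546 / (0.9·0.5546 + 0.65·0.4454) ≈ 0.6330
After a quality check='pass': P(supplier A) = 0.9·0.6330 / (0.9·0.6330 + 0.65·0.3670) ≈ 0.7048

0.705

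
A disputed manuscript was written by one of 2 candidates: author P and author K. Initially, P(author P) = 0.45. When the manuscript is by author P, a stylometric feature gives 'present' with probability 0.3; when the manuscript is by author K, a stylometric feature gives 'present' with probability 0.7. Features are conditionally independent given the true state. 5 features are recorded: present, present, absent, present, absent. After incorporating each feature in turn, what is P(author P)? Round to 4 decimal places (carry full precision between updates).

After 'present': P(author P) = 0.3·0.4500 / (0.3·0.4500 + 0.7·0.5500) ≈ 0.2596
After 'present': P(author P) = 0.3·0.2596 / (0.3·0.2596 + 0.7·0.7404) ≈ 0.1306
After 'absent': P(author P) = 0.7·0.1306 / (0.7·0.1306 + 0.3·0.8694) ≈ 0.2596
After 'present': P(author P) = 0.3·0.2596 / (0.3·0.2596 + 0.7·0.7404) ≈ 0.1306
After 'absent': P(author P) = 0.7·0.1306 / (0.7·0.1306 + 0.3·0.8694) ≈ 0.2596

0.2596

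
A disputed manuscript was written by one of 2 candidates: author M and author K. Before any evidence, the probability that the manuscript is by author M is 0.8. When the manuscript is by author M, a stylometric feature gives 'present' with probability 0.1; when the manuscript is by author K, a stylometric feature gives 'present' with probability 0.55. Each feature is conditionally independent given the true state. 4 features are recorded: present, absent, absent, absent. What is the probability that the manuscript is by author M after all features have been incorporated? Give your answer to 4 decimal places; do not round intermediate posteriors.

After 'present': P(author M) = 0.1·0.8000 / (0.1·0.8000 + 0.55·0.2000) ≈ 0.4211
After 'absent': P(author M) = 0.9·0.4211 / (0.9·0.4211 + 0.45·0.5789) ≈ 0.5926
After 'absent': P(author M) = 0.9·0.5926 / (0.9·0.5926 + 0.45·0.4074) ≈ 0.7442
After 'absent': P(author M) = 0.9·0.7442 / (0.9·0.7442 + 0.45·0.2558) ≈ 0.8533

0.8533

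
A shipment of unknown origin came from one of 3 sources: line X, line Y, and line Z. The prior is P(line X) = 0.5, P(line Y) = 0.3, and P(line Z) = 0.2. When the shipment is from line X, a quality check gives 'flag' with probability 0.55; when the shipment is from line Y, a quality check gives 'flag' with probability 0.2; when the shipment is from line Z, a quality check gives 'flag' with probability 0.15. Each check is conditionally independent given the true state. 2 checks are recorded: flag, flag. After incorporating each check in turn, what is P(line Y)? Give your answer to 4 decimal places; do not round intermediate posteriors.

0.0715

Apply Bayes' rule sequentially, carrying P(line Y) forward.
After 'flag': normaliser = 0.55·0.5000 + 0.2·0.3000 + 0.15·0.2000; P(line X) ≈ 0.7534, P(line Y) ≈ 0.1644, P(line Z) ≈ 0.0822
After 'flag': normaliser = 0.55·0.7534 + 0.2·0.1644 + 0.15·0.0822; P(line X) ≈ 0.9016, P(line Y) ≈ 0.0715, P(line Z) ≈ 0.0268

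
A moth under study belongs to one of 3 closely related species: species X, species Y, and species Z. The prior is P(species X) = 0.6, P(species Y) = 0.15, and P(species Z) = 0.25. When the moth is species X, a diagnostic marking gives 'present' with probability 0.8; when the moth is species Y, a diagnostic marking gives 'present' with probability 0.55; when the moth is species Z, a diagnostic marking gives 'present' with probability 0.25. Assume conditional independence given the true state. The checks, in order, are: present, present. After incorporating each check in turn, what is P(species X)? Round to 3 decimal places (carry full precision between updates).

0.863

After 'present': normaliser = 0.8·0.6000 + 0.55·0.1500 + 0.25·0.2500; P(species X) ≈ 0.7680, P(species Y) ≈ 0.1320, P(species Z) ≈ 0.1000
After 'present': normaliser = 0.8·0.7680 + 0.55·0.1320 + 0.25·0.1000; P(species X) ≈ 0.8629, P(species Y) ≈ 0.1020, P(species Z) ≈ 0.0351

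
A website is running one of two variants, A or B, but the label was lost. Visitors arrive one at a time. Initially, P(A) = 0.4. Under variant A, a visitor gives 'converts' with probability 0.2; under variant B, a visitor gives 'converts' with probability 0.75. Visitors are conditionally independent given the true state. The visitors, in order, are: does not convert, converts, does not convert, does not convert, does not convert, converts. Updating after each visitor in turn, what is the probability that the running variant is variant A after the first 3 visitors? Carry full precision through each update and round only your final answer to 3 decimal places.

0.645

Each posterior becomes the prior for the next update.
After 'does not convert': P(A) = 0.8·0.4000 / (0.8·0.4000 + 0.25·0.6000) ≈ 0.6809
After 'converts': P(A) = 0.2·0.6809 / (0.2·0.6809 + 0.75·0.3191) ≈ 0.3626
After 'does not convert': P(A) = 0.8·0.3626 / (0.8·0.3626 + 0.25·0.6374) ≈ 0.6454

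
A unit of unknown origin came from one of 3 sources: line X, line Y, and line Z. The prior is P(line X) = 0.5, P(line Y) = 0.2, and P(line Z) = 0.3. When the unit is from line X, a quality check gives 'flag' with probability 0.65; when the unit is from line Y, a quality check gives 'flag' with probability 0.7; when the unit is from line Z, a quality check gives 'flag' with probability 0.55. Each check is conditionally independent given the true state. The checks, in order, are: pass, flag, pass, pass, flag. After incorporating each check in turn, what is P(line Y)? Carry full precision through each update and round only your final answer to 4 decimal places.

0.1325

After 'pass': normaliser = 0.35·0.5000 + 0.3·0.2000 + 0.45·0.3000; P(line X) ≈ 0.4730, P(line Y) ≈ 0.1622, P(line Z) ≈ 0.3649
After 'flag': normaliser = 0.65·0.4730 + 0.7·0.1622 + 0.55·0.3649; P(line X) ≈ 0.4946, P(line Y) ≈ 0.1826, P(line Z) ≈ 0.3228
After 'pass': normaliser = 0.35·0.4946 + 0.3·0.1826 + 0.45·0.3228; P(line X) ≈ 0.4639, P(line Y) ≈ 0.1468, P(line Z) ≈ 0.3893
After 'pass': normaliser = 0.35·0.4639 + 0.3·0.1468 + 0.45·0.3893; P(line X) ≈ 0.4255, P(line Y) ≈ 0.1154, P(line Z) ≈ 0.4591
After 'flag': normaliser = 0.65·0.4255 + 0.7·0.1154 + 0.55·0.4591; P(line X) ≈ 0.4535, P(line Y) ≈ 0.1325, P(line Z) ≈ 0.4140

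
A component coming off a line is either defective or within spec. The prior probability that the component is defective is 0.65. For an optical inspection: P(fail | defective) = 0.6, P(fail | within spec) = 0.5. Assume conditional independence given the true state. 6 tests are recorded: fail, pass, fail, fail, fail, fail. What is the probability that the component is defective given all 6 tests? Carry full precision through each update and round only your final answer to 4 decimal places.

After 'fail': P(defective) = 0.6·0.6500 / (0.6·0.6500 + 0.5·0.3500) ≈ 0.6903
After 'pass': P(defective) = 0.4·0.6903 / (0.4·0.6903 + 0.5·0.3097) ≈ 0.6407
After 'fail': P(defective) = 0.6·0.6407 / (0.6·0.6407 + 0.5·0.3593) ≈ 0.6815
After 'fail': P(defective) = 0.6·0.6815 / (0.6·0.6815 + 0.5·0.3185) ≈ 0.7197
After 'fail': P(defective) = 0.6·0.7197 / (0.6·0.7197 + 0.5·0.2803) ≈ 0.7549
After 'fail': P(defective) = 0.6·0.7549 / (0.6·0.7549 + 0.5·0.2451) ≈ 0.7871

0.7871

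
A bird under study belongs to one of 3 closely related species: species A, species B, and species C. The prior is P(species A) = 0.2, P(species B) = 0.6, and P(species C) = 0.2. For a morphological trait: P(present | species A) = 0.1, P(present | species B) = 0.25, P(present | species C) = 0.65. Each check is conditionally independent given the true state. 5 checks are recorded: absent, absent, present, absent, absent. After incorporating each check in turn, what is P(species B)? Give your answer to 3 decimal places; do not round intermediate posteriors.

0.759

After 'absent': normaliser = 0.9·0.2000 + 0.75·0.6000 + 0.35·0.2000; P(species A) ≈ 0.2571, P(species B) ≈ 0.6429, P(species C) ≈ 0.1000
After 'absent': normaliser = 0.9·0.2571 + 0.75·0.6429 + 0.35·0.1000; P(species A) ≈ 0.3092, P(species B) ≈ 0.6441, P(species C) ≈ 0.0468
After 'present': normaliser = 0.1·0.3092 + 0.25·0.6441 + 0.65·0.0468; P(species A) ≈ 0.1391, P(species B) ≈ 0.7242, P(species C) ≈ 0.1367
After 'absent': normaliser = 0.9·0.1391 + 0.75·0.7242 + 0.35·0.1367; P(species A) ≈ 0.1747, P(species B) ≈ 0.7584, P(species C) ≈ 0.0668
After 'absent': normaliser = 0.9·0.1747 + 0.75·0.7584 + 0.35·0.0668; P(species A) ≈ 0.2098, P(species B) ≈ 0.7590, P(species C) ≈ 0.0312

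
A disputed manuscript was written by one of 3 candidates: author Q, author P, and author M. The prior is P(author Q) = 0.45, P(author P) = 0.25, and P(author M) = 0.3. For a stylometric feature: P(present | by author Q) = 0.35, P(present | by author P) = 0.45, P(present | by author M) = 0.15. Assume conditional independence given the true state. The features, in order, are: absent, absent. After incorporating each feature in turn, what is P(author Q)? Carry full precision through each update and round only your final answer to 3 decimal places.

After 'absent': normaliser = 0.65·0.4500 + 0.55·0.2500 + 0.85·0.3000; P(author Q) ≈ 0.4270, P(author P) ≈ 0.2007, P(author M) ≈ 0.3723
After 'absent': normaliser = 0.65·0.4270 + 0.55·0.2007 + 0.85·0.3723; P(author Q) ≈ 0.3940, P(author P) ≈ 0.1567, P(author M) ≈ 0.4492

0.394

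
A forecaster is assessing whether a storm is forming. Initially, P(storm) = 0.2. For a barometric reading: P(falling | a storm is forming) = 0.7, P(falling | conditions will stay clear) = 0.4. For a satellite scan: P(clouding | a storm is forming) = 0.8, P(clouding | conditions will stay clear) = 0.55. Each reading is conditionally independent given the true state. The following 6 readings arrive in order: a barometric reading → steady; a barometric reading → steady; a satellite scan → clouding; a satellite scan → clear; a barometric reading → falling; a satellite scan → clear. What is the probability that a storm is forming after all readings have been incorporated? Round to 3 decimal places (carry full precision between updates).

0.030

After a barometric reading='steady': P(storm) = 0.3·0.2000 / (0.3·0.2000 + 0.6·0.8000) ≈ 0.1111
After a barometric reading='steady': P(storm) = 0.3·0.1111 / (0.3·0.1111 + 0.6·0.8889) ≈ 0.0588
After a satellite scan='clouding': P(storm) = 0.8·0.0588 / (0.8·0.0588 + 0.55·0.9412) ≈ 0.0833
After a satellite scan='clear': P(storm) = 0.2·0.0833 / (0.2·0.0833 + 0.45·0.9167) ≈ 0.0388
After a barometric reading='falling': P(storm) = 0.7·0.0388 / (0.7·0.0388 + 0.4·0.9612) ≈ 0.0660
After a satellite scan='clear': P(storm) = 0.2·0.0660 / (0.2·0.0660 + 0.45·0.9340) ≈ 0.0305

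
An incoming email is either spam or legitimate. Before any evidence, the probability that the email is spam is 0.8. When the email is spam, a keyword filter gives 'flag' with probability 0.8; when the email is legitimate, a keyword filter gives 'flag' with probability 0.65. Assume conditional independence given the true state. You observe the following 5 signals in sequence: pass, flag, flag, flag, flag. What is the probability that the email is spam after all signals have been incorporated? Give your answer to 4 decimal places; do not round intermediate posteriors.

0.8399

After 'pass': P(spam) = 0.2·0.8000 / (0.2·0.8000 + 0.35·0.2000) ≈ 0.6957
After 'flag': P(spam) = 0.8·0.6957 / (0.8·0.6957 + 0.65·0.3043) ≈ 0.7378
After 'flag': P(spam) = 0.8·0.7378 / (0.8·0.7378 + 0.65·0.2622) ≈ 0.7759
After 'flag': P(spam) = 0.8·0.7759 / (0.8·0.7759 + 0.65·0.2241) ≈ 0.8099
After 'flag': P(spam) = 0.8·0.8099 / (0.8·0.8099 + 0.65·0.1901) ≈ 0.8399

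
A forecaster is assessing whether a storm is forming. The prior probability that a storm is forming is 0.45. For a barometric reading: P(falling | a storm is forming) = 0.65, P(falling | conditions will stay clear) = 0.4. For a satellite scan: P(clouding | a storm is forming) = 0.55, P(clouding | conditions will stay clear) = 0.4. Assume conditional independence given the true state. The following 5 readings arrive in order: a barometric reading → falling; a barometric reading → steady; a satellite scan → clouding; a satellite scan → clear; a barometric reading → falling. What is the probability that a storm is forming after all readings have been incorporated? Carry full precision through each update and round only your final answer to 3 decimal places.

0.565

After a barometric reading='falling': P(storm) = 0.65·0.4500 / (0.65·0.4500 + 0.4·0.5500) ≈ 0.5707
After a barometric reading='steady': P(storm) = 0.35·0.5707 / (0.35·0.5707 + 0.6·0.4293) ≈ 0.4368
After a satellite scan='clouding': P(storm) = 0.55·0.4368 / (0.55·0.4368 + 0.4·0.5632) ≈ 0.5161
After a satellite scan='clear': P(storm) = 0.45·0.5161 / (0.45·0.5161 + 0.6·0.4839) ≈ 0.4444
After a barometric reading='falling': P(storm) = 0.65·0.4444 / (0.65·0.4444 + 0.4·0.5556) ≈ 0.5652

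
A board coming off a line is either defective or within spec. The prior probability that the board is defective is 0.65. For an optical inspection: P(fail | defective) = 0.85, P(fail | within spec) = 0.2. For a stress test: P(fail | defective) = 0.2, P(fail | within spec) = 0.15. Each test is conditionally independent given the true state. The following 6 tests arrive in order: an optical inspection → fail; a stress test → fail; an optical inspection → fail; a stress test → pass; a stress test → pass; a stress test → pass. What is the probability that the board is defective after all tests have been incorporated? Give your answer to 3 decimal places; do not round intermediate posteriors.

After an optical inspection='fail': P(defective) = 0.85·0.6500 / (0.85·0.6500 + 0.2·0.3500) ≈ 0.8876
After a stress test='fail': P(defective) = 0.2·0.8876 / (0.2·0.8876 + 0.15·0.1124) ≈ 0.9132
After an optical inspection='fail': P(defective) = 0.85·0.9132 / (0.85·0.9132 + 0.2·0.0868) ≈ 0.9781
After a stress test='pass': P(defective) = 0.8·0.9781 / (0.8·0.9781 + 0.85·0.0219) ≈ 0.9768
After a stress test='pass': P(defective) = 0.8·0.9768 / (0.8·0.9768 + 0.85·0.0232) ≈ 0.9754
After a stress test='pass': P(defective) = 0.8·0.9754 / (0.8·0.9754 + 0.85·0.0246) ≈ 0.9739

0.974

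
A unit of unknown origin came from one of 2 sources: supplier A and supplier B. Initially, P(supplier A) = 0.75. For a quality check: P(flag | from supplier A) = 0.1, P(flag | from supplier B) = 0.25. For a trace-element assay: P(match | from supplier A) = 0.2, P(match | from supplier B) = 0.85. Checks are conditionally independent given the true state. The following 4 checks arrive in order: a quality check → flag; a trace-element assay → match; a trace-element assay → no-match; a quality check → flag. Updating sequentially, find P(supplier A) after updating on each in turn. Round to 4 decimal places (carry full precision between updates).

After a quality check='flag': P(supplier A) = 0.1·0.7500 / (0.1·0.7500 + 0.25·0.2500) ≈ 0.5455
After a trace-element assay='match': P(supplier A) = 0.2·0.5455 / (0.2·0.5455 + 0.85·0.4545) ≈ 0.2202
After a trace-element assay='no-match': P(supplier A) = 0.8·0.2202 / (0.8·0.2202 + 0.15·0.7798) ≈ 0.6009
After a quality check='flag': P(supplier A) = 0.1·0.6009 / (0.1·0.6009 + 0.25·0.3991) ≈ 0.3759

0.3759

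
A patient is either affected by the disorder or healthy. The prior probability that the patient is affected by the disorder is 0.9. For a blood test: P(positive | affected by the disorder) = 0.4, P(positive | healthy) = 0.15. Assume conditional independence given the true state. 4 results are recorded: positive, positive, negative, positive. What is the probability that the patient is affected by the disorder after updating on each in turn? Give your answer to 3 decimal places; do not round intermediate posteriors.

After 'positive': P(affected) = 0.4·0.9000 / (0.4·0.9000 + 0.15·0.1000) ≈ 0.9600
After 'positive': P(affected) = 0.4·0.9600 / (0.4·0.9600 + 0.15·0.0400) ≈ 0.9846
After 'negative': P(affected) = 0.6·0.9846 / (0.6·0.9846 + 0.85·0.0154) ≈ 0.9783
After 'positive': P(affected) = 0.4·0.9783 / (0.4·0.9783 + 0.15·0.0217) ≈ 0.9918

0.992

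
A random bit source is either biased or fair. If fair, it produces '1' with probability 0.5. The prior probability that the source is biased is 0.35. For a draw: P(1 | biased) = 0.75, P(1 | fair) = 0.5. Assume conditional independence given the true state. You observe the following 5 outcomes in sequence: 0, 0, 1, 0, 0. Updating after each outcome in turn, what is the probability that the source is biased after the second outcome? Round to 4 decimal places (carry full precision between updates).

0.1186

After '0': P(biased) = 0.25·0.3500 / (0.25·0.3500 + 0.5·0.6500) ≈ 0.2121
After '0': P(biased) = 0.25·0.2121 / (0.25·0.2121 + 0.5·0.7879) ≈ 0.1186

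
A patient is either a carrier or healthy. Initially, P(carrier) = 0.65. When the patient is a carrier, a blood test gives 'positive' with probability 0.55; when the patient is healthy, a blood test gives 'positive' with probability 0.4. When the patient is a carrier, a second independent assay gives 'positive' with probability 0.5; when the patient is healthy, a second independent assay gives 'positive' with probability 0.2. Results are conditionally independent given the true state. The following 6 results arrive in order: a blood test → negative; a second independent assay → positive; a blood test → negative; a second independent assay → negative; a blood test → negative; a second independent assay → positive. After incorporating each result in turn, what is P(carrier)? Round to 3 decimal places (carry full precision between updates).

After a blood test='negative': P(carrier) = 0.45·0.6500 / (0.45·0.6500 + 0.6·0.3500) ≈ 0.5821
After a second independent assay='positive': P(carrier) = 0.5·0.5821 / (0.5·0.5821 + 0.2·0.4179) ≈ 0.7769
After a blood test='negative': P(carrier) = 0.45·0.7769 / (0.45·0.7769 + 0.6·0.2231) ≈ 0.7231
After a second independent assay='negative': P(carrier) = 0.5·0.7231 / (0.5·0.7231 + 0.8·0.2769) ≈ 0.6201
After a blood test='negative': P(carrier) = 0.45·0.6201 / (0.45·0.6201 + 0.6·0.3799) ≈ 0.5504
After a second independent assay='positive': P(carrier) = 0.5·0.5504 / (0.5·0.5504 + 0.2·0.4496) ≈ 0.7537

0.754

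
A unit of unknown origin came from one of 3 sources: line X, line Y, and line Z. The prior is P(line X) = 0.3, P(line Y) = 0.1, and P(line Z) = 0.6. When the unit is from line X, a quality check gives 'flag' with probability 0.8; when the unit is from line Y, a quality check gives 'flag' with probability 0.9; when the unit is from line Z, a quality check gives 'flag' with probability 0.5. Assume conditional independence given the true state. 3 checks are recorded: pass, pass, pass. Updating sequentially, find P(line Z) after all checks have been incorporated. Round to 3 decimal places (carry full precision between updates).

After 'pass': normaliser = 0.2·0.3000 + 0.1·0.1000 + 0.5·0.6000; P(line X) ≈ 0.1622, P(line Y) ≈ 0.0270, P(line Z) ≈ 0.8108
After 'pass': normaliser = 0.2·0.1622 + 0.1·0.0270 + 0.5·0.8108; P(line X) ≈ 0.0736, P(line Y) ≈ 0.0061, P(line Z) ≈ 0.9202
After 'pass': normaliser = 0.2·0.0736 + 0.1·0.0061 + 0.5·0.9202; P(line X) ≈ 0.0310, P(line Y) ≈ 0.0013, P(line Z) ≈ 0.9677

0.968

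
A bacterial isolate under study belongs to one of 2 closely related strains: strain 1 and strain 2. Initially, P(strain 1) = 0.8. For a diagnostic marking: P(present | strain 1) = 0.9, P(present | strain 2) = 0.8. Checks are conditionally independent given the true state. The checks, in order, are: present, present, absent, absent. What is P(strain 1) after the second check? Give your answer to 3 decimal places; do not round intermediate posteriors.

After 'present': P(strain 1) = 0.9·0.8000 / (0.9·0.8000 + 0.8·0.2000) ≈ 0.8182
After 'present': P(strain 1) = 0.9·0.8182 / (0.9·0.8182 + 0.8·0.1818) ≈ 0.8351

0.835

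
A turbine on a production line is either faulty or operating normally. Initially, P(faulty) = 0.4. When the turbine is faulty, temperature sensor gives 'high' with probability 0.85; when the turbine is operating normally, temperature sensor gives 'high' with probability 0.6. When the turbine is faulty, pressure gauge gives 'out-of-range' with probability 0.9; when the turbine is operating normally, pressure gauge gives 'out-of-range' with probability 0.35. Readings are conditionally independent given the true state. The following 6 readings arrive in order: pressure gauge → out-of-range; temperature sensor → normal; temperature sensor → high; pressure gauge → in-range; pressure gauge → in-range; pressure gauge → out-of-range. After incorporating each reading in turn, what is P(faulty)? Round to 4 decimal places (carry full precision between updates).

0.0525

After pressure gauge='out-of-range': P(faulty) = 0.9·0.4000 / (0.9·0.4000 + 0.35·0.6000) ≈ 0.6316
After temperature sensor='normal': P(faulty) = 0.15·0.6316 / (0.15·0.6316 + 0.4·0.3684) ≈ 0.3913
After temperature sensor='high': P(faulty) = 0.85·0.3913 / (0.85·0.3913 + 0.6·0.6087) ≈ 0.4766
After pressure gauge='in-range': P(faulty) = 0.1·0.4766 / (0.1·0.4766 + 0.65·0.5234) ≈ 0.1229
After pressure gauge='in-range': P(faulty) = 0.1·0.1229 / (0.1·0.1229 + 0.65·0.8771) ≈ 0.0211
After pressure gauge='out-of-range': P(faulty) = 0.9·0.0211 / (0.9·0.0211 + 0.35·0.9789) ≈ 0.0525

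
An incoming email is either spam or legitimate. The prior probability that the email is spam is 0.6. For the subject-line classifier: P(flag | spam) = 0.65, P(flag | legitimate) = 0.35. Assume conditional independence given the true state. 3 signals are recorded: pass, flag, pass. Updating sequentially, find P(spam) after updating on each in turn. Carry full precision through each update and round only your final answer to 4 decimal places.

After 'pass': P(spam) = 0.35·0.6000 / (0.35·0.6000 + 0.65·0.4000) ≈ 0.4468
After 'flag': P(spam) = 0.65·0.4468 / (0.65·0.4468 + 0.35·0.5532) ≈ 0.6000
After 'pass': P(spam) = 0.35·0.6000 / (0.35·0.6000 + 0.65·0.4000) ≈ 0.4468

0.4468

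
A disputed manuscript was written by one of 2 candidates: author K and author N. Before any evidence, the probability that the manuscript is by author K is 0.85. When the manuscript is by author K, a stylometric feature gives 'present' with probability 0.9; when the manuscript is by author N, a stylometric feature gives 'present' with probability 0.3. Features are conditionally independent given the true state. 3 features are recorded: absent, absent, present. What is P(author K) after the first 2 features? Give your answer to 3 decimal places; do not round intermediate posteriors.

0.104

After 'absent': P(author K) = 0.1·0.8500 / (0.1·0.8500 + 0.7·0.1500) ≈ 0.4474
After 'absent': P(author K) = 0.1·0.4474 / (0.1·0.4474 + 0.7·0.5526) ≈ 0.1037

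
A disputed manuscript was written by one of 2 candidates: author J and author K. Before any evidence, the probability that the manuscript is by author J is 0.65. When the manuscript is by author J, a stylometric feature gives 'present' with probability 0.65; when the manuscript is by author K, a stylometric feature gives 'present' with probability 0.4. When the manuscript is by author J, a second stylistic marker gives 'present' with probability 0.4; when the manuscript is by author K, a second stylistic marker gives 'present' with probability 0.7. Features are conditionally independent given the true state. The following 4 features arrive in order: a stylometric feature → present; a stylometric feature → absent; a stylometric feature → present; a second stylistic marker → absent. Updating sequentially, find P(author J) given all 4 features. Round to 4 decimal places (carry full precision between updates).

After a stylometric feature='present': P(author J) = 0.65·0.6500 / (0.65·0.6500 + 0.4·0.3500) ≈ 0.7511
After a stylometric feature='absent': P(author J) = 0.35·0.7511 / (0.35·0.7511 + 0.6·0.2489) ≈ 0.6377
After a stylometric feature='present': P(author J) = 0.65·0.6377 / (0.65·0.6377 + 0.4·0.3623) ≈ 0.7410
After a second stylistic marker='absent': P(author J) = 0.6·0.7410 / (0.6·0.7410 + 0.3·0.2590) ≈ 0.8512

0.8512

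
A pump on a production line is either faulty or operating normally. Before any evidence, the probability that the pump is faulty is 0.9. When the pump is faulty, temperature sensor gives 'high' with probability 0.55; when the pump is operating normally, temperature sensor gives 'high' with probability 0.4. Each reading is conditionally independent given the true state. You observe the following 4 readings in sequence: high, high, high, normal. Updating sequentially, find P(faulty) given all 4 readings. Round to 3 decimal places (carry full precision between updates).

After 'high': P(faulty) = 0.55·0.9000 / (0.55·0.9000 + 0.4·0.1000) ≈ 0.9252
After 'high': P(faulty) = 0.55·0.9252 / (0.55·0.9252 + 0.4·0.0748) ≈ 0.9445
After 'high': P(faulty) = 0.55·0.9445 / (0.55·0.9445 + 0.4·0.0555) ≈ 0.9590
After 'normal': P(faulty) = 0.45·0.9590 / (0.45·0.9590 + 0.6·0.0410) ≈ 0.9461

0.946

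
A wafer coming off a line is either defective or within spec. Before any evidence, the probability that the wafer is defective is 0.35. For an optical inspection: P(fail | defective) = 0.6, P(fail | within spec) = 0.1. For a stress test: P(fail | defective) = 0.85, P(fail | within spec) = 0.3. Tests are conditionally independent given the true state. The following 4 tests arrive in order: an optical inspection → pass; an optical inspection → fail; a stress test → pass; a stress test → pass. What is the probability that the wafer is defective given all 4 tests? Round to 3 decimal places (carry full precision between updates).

Each posterior becomes the prior for the next update.
After an optical inspection='pass': P(defective) = 0.4·0.3500 / (0.4·0.3500 + 0.9·0.6500) ≈ 0.1931
After an optical inspection='fail': P(defective) = 0.6·0.1931 / (0.6·0.1931 + 0.1·0.8069) ≈ 0.5895
After a stress test='pass': P(defective) = 0.15·0.5895 / (0.15·0.5895 + 0.7·0.4105) ≈ 0.2353
After a stress test='pass': P(defective) = 0.15·0.2353 / (0.15·0.2353 + 0.7·0.7647) ≈ 0.0619

0.062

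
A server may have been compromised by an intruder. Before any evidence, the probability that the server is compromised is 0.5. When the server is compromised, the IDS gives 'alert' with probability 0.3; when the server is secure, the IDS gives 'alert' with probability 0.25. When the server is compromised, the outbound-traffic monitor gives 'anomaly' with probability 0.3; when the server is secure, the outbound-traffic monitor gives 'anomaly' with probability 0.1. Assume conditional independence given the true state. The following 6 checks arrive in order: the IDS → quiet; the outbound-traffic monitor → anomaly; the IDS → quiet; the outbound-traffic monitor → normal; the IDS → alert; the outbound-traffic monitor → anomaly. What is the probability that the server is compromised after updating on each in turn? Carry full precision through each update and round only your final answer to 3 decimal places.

Apply Bayes' rule sequentially, carrying P(compromised) forward.
After the IDS='quiet': P(compromised) = 0.7·0.5000 / (0.7·0.5000 + 0.75·0.5000) ≈ 0.4828
After the outbound-traffic monitor='anomaly': P(compromised) = 0.3·0.4828 / (0.3·0.4828 + 0.1·0.5172) ≈ 0.7368
After the IDS='quiet': P(compromised) = 0.7·0.7368 / (0.7·0.7368 + 0.75·0.2632) ≈ 0.7232
After the outbound-traffic monitor='normal': P(compromised) = 0.7·0.7232 / (0.7·0.7232 + 0.9·0.2768) ≈ 0.6702
After the IDS='alert': P(compromised) = 0.3·0.6702 / (0.3·0.6702 + 0.25·0.3298) ≈ 0.7092
After the outbound-traffic monitor='anomaly': P(compromised) = 0.3·0.7092 / (0.3·0.7092 + 0.1·0.2908) ≈ 0.8798

0.880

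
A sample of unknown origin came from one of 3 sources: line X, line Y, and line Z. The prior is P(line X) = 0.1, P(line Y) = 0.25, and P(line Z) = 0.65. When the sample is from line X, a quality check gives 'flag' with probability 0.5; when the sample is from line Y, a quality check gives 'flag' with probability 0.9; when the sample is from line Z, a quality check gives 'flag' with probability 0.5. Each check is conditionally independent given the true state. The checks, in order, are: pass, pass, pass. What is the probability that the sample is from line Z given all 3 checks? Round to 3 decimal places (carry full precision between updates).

0.864

After 'pass': normaliser = 0.5·0.1000 + 0.1·0.2500 + 0.5·0.6500; P(line X) ≈ 0.1250, P(line Y) ≈ 0.0625, P(line Z) ≈ 0.8125
After 'pass': normaliser = 0.5·0.1250 + 0.1·0.0625 + 0.5·0.8125; P(line X) ≈ 0.1316, P(line Y) ≈ 0.0132, P(line Z) ≈ 0.8553
After 'pass': normaliser = 0.5·0.1316 + 0.1·0.0132 + 0.5·0.8553; P(line X) ≈ 0.1330, P(line Y) ≈ 0.0027, P(line Z) ≈ 0.8644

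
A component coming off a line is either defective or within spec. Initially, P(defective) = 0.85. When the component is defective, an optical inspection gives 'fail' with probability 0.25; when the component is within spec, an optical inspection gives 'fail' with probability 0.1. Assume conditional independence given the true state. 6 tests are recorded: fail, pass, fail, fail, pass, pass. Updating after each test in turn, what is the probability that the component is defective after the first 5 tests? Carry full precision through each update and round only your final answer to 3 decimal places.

0.984

After 'fail': P(defective) = 0.25·0.8500 / (0.25·0.8500 + 0.1·0.1500) ≈ 0.9341
After 'pass': P(defective) = 0.75·0.9341 / (0.75·0.9341 + 0.9·0.0659) ≈ 0.9219
After 'fail': P(defective) = 0.25·0.9219 / (0.25·0.9219 + 0.1·0.0781) ≈ 0.9672
After 'fail': P(defective) = 0.25·0.9672 / (0.25·0.9672 + 0.1·0.0328) ≈ 0.9866
After 'pass': P(defective) = 0.75·0.9866 / (0.75·0.9866 + 0.9·0.0134) ≈ 0.9840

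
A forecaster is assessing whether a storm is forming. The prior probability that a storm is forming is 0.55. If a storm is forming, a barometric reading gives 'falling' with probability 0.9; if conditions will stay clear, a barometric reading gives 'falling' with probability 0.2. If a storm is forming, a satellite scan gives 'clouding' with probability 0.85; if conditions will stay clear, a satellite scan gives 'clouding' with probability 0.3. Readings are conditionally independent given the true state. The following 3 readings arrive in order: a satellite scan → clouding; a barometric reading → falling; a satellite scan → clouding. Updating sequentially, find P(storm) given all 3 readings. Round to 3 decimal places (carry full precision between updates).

0.978

After a satellite scan='clouding': P(storm) = 0.85·0.5500 / (0.85·0.5500 + 0.3·0.4500) ≈ 0.7759
After a barometric reading='falling': P(storm) = 0.9·0.7759 / (0.9·0.7759 + 0.2·0.2241) ≈ 0.9397
After a satellite scan='clouding': P(storm) = 0.85·0.9397 / (0.85·0.9397 + 0.3·0.0603) ≈ 0.9779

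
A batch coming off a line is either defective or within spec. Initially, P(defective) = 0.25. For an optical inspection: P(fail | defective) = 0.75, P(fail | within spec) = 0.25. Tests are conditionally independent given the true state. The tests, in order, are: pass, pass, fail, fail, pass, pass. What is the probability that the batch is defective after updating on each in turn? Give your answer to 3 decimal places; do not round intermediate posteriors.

After 'pass': P(defective) = 0.25·0.2500 / (0.25·0.2500 + 0.75·0.7500) ≈ 0.1000
After 'pass': P(defective) = 0.25·0.1000 / (0.25·0.1000 + 0.75·0.9000) ≈ 0.0357
After 'fail': P(defective) = 0.75·0.0357 / (0.75·0.0357 + 0.25·0.9643) ≈ 0.1000
After 'fail': P(defective) = 0.75·0.1000 / (0.75·0.1000 + 0.25·0.9000) ≈ 0.2500
After 'pass': P(defective) = 0.25·0.2500 / (0.25·0.2500 + 0.75·0.7500) ≈ 0.1000
After 'pass': P(defective) = 0.25·0.1000 / (0.25·0.1000 + 0.75·0.9000) ≈ 0.0357

0.036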